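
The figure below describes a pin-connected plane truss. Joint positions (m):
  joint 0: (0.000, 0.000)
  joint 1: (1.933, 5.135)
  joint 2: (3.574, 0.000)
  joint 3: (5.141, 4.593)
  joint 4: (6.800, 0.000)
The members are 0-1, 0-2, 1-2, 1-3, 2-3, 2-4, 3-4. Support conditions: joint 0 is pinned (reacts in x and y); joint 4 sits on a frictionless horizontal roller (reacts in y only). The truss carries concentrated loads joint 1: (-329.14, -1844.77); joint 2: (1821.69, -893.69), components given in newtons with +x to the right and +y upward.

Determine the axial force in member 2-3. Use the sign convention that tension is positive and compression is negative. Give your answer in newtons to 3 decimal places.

699.377

N=5 nodes, M=7 members, R=3 reactions → 2N=10, M+R=10
member 0 (0-1): L=5.4868, (cx,cy)=(0.3523,0.9359)
member 1 (0-2): L=3.5740, (cx,cy)=(1.0000,0.0000)
member 2 (1-2): L=5.3908, (cx,cy)=(0.3044,-0.9525)
member 3 (1-3): L=3.2535, (cx,cy)=(0.9860,-0.1666)
member 4 (2-3): L=4.8530, (cx,cy)=(0.3229,0.9464)
member 5 (2-4): L=3.2260, (cx,cy)=(1.0000,0.0000)
member 6 (3-4): L=4.8834, (cx,cy)=(0.3397,-0.9405)
solve A·x = −loads:
  F[0-1] = -2129.4175 N (compression)
  F[0-2] = +2242.7472 N (tension)
  F[1-2] = +243.3235 N (tension)
  F[1-3] = -502.1432 N (compression)
  F[2-3] = +699.3765 N (tension)
  F[2-4] = +269.3001 N (tension)
  F[3-4] = -792.7121 N (compression)
  Rx@0 = -1492.5500 N
  Ry@0 = +1992.8932 N
  Ry@4 = +745.5668 N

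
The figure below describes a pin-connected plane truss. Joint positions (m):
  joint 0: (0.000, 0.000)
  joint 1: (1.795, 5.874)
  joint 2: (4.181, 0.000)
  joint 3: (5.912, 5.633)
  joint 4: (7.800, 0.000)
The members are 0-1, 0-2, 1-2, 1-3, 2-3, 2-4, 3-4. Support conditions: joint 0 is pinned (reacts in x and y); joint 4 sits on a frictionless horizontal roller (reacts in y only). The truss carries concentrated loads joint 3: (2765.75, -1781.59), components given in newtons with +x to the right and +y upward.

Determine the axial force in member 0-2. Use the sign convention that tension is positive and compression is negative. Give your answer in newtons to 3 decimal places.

2287.165

N=5 nodes, M=7 members, R=3 reactions → 2N=10, M+R=10
member 0 (0-1): L=6.1421, (cx,cy)=(0.2922,0.9563)
member 1 (0-2): L=4.1810, (cx,cy)=(1.0000,0.0000)
member 2 (1-2): L=6.3401, (cx,cy)=(0.3763,-0.9265)
member 3 (1-3): L=4.1240, (cx,cy)=(0.9983,-0.0584)
member 4 (2-3): L=5.8930, (cx,cy)=(0.2937,0.9559)
member 5 (2-4): L=3.6190, (cx,cy)=(1.0000,0.0000)
member 6 (3-4): L=5.9410, (cx,cy)=(0.3178,-0.9482)
solve A·x = −loads:
  F[0-1] = +1637.6239 N (tension)
  F[0-2] = +2287.1653 N (tension)
  F[1-2] = -1762.5519 N (compression)
  F[1-3] = +1143.8490 N (tension)
  F[2-3] = +1708.3385 N (tension)
  F[2-4] = +1122.0484 N (tension)
  F[3-4] = -3530.7554 N (compression)
  Rx@0 = -2765.7500 N
  Ry@0 = -1566.1318 N
  Ry@4 = +3347.7218 N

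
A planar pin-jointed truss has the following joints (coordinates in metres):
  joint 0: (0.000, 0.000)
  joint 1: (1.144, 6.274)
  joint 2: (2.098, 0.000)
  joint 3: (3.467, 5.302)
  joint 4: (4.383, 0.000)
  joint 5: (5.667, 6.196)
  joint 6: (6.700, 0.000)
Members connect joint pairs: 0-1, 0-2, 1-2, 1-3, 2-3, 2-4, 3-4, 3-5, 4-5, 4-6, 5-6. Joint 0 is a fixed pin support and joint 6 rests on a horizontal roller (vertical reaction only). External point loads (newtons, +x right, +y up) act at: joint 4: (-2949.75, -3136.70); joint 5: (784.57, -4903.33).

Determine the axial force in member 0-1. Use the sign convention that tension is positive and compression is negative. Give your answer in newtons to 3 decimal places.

N=7 nodes, M=11 members, R=3 reactions → 2N=14, M+R=14
member 0 (0-1): L=6.3774, (cx,cy)=(0.1794,0.9838)
member 1 (0-2): L=2.0980, (cx,cy)=(1.0000,0.0000)
member 2 (1-2): L=6.3461, (cx,cy)=(0.1503,-0.9886)
member 3 (1-3): L=2.5182, (cx,cy)=(0.9225,-0.3860)
member 4 (2-3): L=5.4759, (cx,cy)=(0.2500,0.9682)
member 5 (2-4): L=2.2850, (cx,cy)=(1.0000,0.0000)
member 6 (3-4): L=5.3805, (cx,cy)=(0.1702,-0.9854)
member 7 (3-5): L=2.3747, (cx,cy)=(0.9264,0.3765)
member 8 (4-5): L=6.3276, (cx,cy)=(0.2029,0.9792)
member 9 (4-6): L=2.3170, (cx,cy)=(1.0000,0.0000)
member 10 (5-6): L=6.2815, (cx,cy)=(0.1645,-0.9864)
solve A·x = −loads:
  F[0-1] = -1133.5628 N (compression)
  F[0-2] = -1961.8390 N (compression)
  F[1-2] = +1296.5465 N (tension)
  F[1-3] = -431.7055 N (compression)
  F[2-3] = -1323.8522 N (compression)
  F[2-4] = -1435.9619 N (compression)
  F[3-4] = +776.4665 N (tension)
  F[3-5] = -929.8126 N (compression)
  F[4-5] = +2421.9559 N (tension)
  F[4-6] = +1154.5149 N (tension)
  F[5-6] = -7020.4352 N (compression)
  Rx@0 = +2165.1800 N
  Ry@0 = +1115.1758 N
  Ry@6 = +6924.8542 N

-1133.563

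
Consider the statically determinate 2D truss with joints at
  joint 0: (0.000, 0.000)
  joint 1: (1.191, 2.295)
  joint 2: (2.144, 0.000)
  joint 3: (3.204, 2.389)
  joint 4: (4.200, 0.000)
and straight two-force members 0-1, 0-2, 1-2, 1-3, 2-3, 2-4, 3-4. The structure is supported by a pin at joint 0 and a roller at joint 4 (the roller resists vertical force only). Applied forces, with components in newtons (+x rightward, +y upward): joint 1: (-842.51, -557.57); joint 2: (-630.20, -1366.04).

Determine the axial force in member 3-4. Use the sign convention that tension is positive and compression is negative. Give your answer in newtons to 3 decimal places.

N=5 nodes, M=7 members, R=3 reactions → 2N=10, M+R=10
member 0 (0-1): L=2.5856, (cx,cy)=(0.4606,0.8876)
member 1 (0-2): L=2.1440, (cx,cy)=(1.0000,0.0000)
member 2 (1-2): L=2.4850, (cx,cy)=(0.3835,-0.9235)
member 3 (1-3): L=2.0152, (cx,cy)=(0.9989,0.0466)
member 4 (2-3): L=2.6136, (cx,cy)=(0.4056,0.9141)
member 5 (2-4): L=2.0560, (cx,cy)=(1.0000,0.0000)
member 6 (3-4): L=2.5883, (cx,cy)=(0.3848,-0.9230)
solve A·x = −loads:
  F[0-1] = -1722.1112 N (compression)
  F[0-2] = -679.4678 N (compression)
  F[1-2] = +1033.8007 N (tension)
  F[1-3] = -347.5738 N (compression)
  F[2-3] = +449.9501 N (tension)
  F[2-4] = +164.7091 N (tension)
  F[3-4] = -428.0299 N (compression)
  Rx@0 = +1472.7100 N
  Ry@0 = +1528.5397 N
  Ry@4 = +395.0703 N

-428.030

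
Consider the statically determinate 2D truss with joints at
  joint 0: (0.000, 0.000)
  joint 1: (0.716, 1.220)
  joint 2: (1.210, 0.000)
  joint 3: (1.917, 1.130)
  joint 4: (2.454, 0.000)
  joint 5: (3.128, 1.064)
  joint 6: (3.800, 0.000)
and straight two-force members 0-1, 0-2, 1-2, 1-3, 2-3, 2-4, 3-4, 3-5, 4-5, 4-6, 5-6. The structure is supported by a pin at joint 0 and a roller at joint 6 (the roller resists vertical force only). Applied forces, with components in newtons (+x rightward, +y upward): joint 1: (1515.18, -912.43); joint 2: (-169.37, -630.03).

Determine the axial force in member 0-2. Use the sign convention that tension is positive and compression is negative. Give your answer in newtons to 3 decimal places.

N=7 nodes, M=11 members, R=3 reactions → 2N=14, M+R=14
member 0 (0-1): L=1.4146, (cx,cy)=(0.5062,0.8624)
member 1 (0-2): L=1.2100, (cx,cy)=(1.0000,0.0000)
member 2 (1-2): L=1.3162, (cx,cy)=(0.3753,-0.9269)
member 3 (1-3): L=1.2044, (cx,cy)=(0.9972,-0.0747)
member 4 (2-3): L=1.3329, (cx,cy)=(0.5304,0.8477)
member 5 (2-4): L=1.2440, (cx,cy)=(1.0000,0.0000)
member 6 (3-4): L=1.2511, (cx,cy)=(0.4292,-0.9032)
member 7 (3-5): L=1.2128, (cx,cy)=(0.9985,-0.0544)
member 8 (4-5): L=1.2595, (cx,cy)=(0.5351,0.8448)
member 9 (4-6): L=1.3460, (cx,cy)=(1.0000,0.0000)
member 10 (5-6): L=1.2584, (cx,cy)=(0.5340,-0.8455)
solve A·x = −loads:
  F[0-1] = -792.4836 N (compression)
  F[0-2] = +1746.9294 N (tension)
  F[1-2] = -94.9692 N (compression)
  F[1-3] = -1885.9290 N (compression)
  F[2-3] = +847.0193 N (tension)
  F[2-4] = +1431.3939 N (tension)
  F[3-4] = -887.6679 N (compression)
  F[3-5] = -1051.9480 N (compression)
  F[4-5] = +949.0637 N (tension)
  F[4-6] = +542.5190 N (tension)
  F[5-6] = -1015.9665 N (compression)
  Rx@0 = -1345.8100 N
  Ry@0 = +683.4716 N
  Ry@6 = +858.9884 N

1746.929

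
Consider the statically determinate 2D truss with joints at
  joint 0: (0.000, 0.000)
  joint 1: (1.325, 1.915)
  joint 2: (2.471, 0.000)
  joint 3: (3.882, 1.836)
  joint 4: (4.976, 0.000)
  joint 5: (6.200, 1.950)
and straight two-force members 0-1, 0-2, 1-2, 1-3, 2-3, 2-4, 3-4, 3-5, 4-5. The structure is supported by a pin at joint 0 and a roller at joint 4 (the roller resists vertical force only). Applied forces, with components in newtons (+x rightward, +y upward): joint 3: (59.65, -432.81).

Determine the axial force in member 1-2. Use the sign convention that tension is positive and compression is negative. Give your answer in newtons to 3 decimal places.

88.706

N=6 nodes, M=9 members, R=3 reactions → 2N=12, M+R=12
member 0 (0-1): L=2.3287, (cx,cy)=(0.5690,0.8223)
member 1 (0-2): L=2.4710, (cx,cy)=(1.0000,0.0000)
member 2 (1-2): L=2.2317, (cx,cy)=(0.5135,-0.8581)
member 3 (1-3): L=2.5582, (cx,cy)=(0.9995,-0.0309)
member 4 (2-3): L=2.3156, (cx,cy)=(0.6094,0.7929)
member 5 (2-4): L=2.5050, (cx,cy)=(1.0000,0.0000)
member 6 (3-4): L=2.1372, (cx,cy)=(0.5119,-0.8591)
member 7 (3-5): L=2.3208, (cx,cy)=(0.9988,0.0491)
member 8 (4-5): L=2.3023, (cx,cy)=(0.5316,0.8470)
solve A·x = −loads:
  F[0-1] = -88.9484 N (compression)
  F[0-2] = +110.2605 N (tension)
  F[1-2] = +88.7061 N (tension)
  F[1-3] = -96.2076 N (compression)
  F[2-3] = -95.9991 N (compression)
  F[2-4] = +214.3093 N (tension)
  F[3-4] = -418.6721 N (compression)
  F[3-5] = +0.0000 N (tension)
  F[4-5] = -0.0000 N (compression)
  Rx@0 = -59.6500 N
  Ry@0 = +73.1465 N
  Ry@4 = +359.6635 N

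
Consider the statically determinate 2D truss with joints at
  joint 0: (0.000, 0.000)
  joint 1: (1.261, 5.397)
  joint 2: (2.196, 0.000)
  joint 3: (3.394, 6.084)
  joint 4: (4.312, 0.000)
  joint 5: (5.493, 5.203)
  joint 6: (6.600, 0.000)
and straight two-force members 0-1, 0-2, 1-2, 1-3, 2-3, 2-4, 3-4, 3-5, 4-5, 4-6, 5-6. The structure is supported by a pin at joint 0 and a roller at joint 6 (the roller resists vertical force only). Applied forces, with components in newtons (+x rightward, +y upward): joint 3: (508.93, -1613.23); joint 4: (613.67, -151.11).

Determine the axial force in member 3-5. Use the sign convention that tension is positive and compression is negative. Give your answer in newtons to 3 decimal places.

N=7 nodes, M=11 members, R=3 reactions → 2N=14, M+R=14
member 0 (0-1): L=5.5424, (cx,cy)=(0.2275,0.9738)
member 1 (0-2): L=2.1960, (cx,cy)=(1.0000,0.0000)
member 2 (1-2): L=5.4774, (cx,cy)=(0.1707,-0.9853)
member 3 (1-3): L=2.2409, (cx,cy)=(0.9518,0.3066)
member 4 (2-3): L=6.2008, (cx,cy)=(0.1932,0.9812)
member 5 (2-4): L=2.1160, (cx,cy)=(1.0000,0.0000)
member 6 (3-4): L=6.1529, (cx,cy)=(0.1492,-0.9888)
member 7 (3-5): L=2.2764, (cx,cy)=(0.9221,-0.3870)
member 8 (4-5): L=5.3354, (cx,cy)=(0.2214,0.9752)
member 9 (4-6): L=2.2880, (cx,cy)=(1.0000,0.0000)
member 10 (5-6): L=5.3195, (cx,cy)=(0.2081,-0.9781)
solve A·x = −loads:
  F[0-1] = -376.7638 N (compression)
  F[0-2] = +1208.3215 N (tension)
  F[1-2] = +326.1294 N (tension)
  F[1-3] = -148.5452 N (compression)
  F[2-3] = -327.5133 N (compression)
  F[2-4] = +1327.2679 N (tension)
  F[3-4] = -1022.2942 N (compression)
  F[3-5] = -608.4907 N (compression)
  F[4-5] = +1191.5192 N (tension)
  F[4-6] = +297.3257 N (tension)
  F[5-6] = -1428.7371 N (compression)
  Rx@0 = -1122.6000 N
  Ry@0 = +366.8826 N
  Ry@6 = +1397.4574 N

-608.491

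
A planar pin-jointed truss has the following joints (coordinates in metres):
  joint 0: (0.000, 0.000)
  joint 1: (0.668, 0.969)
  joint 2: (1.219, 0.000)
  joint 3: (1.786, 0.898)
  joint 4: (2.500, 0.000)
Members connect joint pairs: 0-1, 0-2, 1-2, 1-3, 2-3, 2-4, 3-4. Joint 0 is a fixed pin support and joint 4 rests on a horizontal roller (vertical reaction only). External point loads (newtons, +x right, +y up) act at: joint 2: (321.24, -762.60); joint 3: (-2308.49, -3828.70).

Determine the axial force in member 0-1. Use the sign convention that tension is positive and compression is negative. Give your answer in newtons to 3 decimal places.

-2809.887

N=5 nodes, M=7 members, R=3 reactions → 2N=10, M+R=10
member 0 (0-1): L=1.1769, (cx,cy)=(0.5676,0.8233)
member 1 (0-2): L=1.2190, (cx,cy)=(1.0000,0.0000)
member 2 (1-2): L=1.1147, (cx,cy)=(0.4943,-0.8693)
member 3 (1-3): L=1.1203, (cx,cy)=(0.9980,-0.0634)
member 4 (2-3): L=1.0620, (cx,cy)=(0.5339,0.8456)
member 5 (2-4): L=1.2810, (cx,cy)=(1.0000,0.0000)
member 6 (3-4): L=1.1473, (cx,cy)=(0.6224,-0.7827)
solve A·x = −loads:
  F[0-1] = -2809.8869 N (compression)
  F[0-2] = -392.4310 N (compression)
  F[1-2] = +2881.8796 N (tension)
  F[1-3] = -3025.4210 N (compression)
  F[2-3] = -2060.8800 N (compression)
  F[2-4] = +1811.1250 N (tension)
  F[3-4] = -2910.1217 N (compression)
  Rx@0 = +1987.2500 N
  Ry@0 = +2313.4426 N
  Ry@4 = +2277.8574 N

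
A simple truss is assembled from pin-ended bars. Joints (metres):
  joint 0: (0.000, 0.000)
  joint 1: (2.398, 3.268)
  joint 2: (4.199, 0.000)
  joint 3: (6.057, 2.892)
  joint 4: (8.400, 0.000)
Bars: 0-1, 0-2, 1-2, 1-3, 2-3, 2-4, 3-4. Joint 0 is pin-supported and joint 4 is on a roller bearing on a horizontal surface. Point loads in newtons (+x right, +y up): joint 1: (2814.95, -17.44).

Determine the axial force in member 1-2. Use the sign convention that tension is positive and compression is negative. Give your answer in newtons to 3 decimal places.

-1080.236

N=5 nodes, M=7 members, R=3 reactions → 2N=10, M+R=10
member 0 (0-1): L=4.0534, (cx,cy)=(0.5916,0.8062)
member 1 (0-2): L=4.1990, (cx,cy)=(1.0000,0.0000)
member 2 (1-2): L=3.7314, (cx,cy)=(0.4827,-0.8758)
member 3 (1-3): L=3.6783, (cx,cy)=(0.9948,-0.1022)
member 4 (2-3): L=3.4374, (cx,cy)=(0.5405,0.8413)
member 5 (2-4): L=4.2010, (cx,cy)=(1.0000,0.0000)
member 6 (3-4): L=3.7220, (cx,cy)=(0.6295,-0.7770)
solve A·x = −loads:
  F[0-1] = +1342.8985 N (tension)
  F[0-2] = +2020.4927 N (tension)
  F[1-2] = -1080.2361 N (compression)
  F[1-3] = -1507.0009 N (compression)
  F[2-3] = +1124.5052 N (tension)
  F[2-4] = +891.2865 N (tension)
  F[3-4] = -1415.8651 N (compression)
  Rx@0 = -2814.9500 N
  Ry@0 = -1082.6883 N
  Ry@4 = +1100.1283 N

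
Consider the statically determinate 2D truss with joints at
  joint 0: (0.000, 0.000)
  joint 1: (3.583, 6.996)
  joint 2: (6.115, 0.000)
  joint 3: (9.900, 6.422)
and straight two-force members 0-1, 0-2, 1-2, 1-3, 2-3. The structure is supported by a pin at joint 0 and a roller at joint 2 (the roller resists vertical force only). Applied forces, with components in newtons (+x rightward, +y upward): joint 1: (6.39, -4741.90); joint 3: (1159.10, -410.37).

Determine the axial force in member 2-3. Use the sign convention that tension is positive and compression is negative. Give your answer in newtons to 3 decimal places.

-336.088

N=4 nodes, M=5 members, R=3 reactions → 2N=8, M+R=8
member 0 (0-1): L=7.8601, (cx,cy)=(0.4558,0.8901)
member 1 (0-2): L=6.1150, (cx,cy)=(1.0000,0.0000)
member 2 (1-2): L=7.4401, (cx,cy)=(0.3403,-0.9403)
member 3 (1-3): L=6.3430, (cx,cy)=(0.9959,-0.0905)
member 4 (2-3): L=7.4544, (cx,cy)=(0.5078,0.8615)
solve A·x = −loads:
  F[0-1] = -544.7273 N (compression)
  F[0-2] = +1413.8006 N (tension)
  F[1-2] = -4655.7917 N (compression)
  F[1-3] = +1335.2281 N (tension)
  F[2-3] = -336.0883 N (compression)
  Rx@0 = -1165.4900 N
  Ry@0 = +484.8399 N
  Ry@2 = +4667.4301 N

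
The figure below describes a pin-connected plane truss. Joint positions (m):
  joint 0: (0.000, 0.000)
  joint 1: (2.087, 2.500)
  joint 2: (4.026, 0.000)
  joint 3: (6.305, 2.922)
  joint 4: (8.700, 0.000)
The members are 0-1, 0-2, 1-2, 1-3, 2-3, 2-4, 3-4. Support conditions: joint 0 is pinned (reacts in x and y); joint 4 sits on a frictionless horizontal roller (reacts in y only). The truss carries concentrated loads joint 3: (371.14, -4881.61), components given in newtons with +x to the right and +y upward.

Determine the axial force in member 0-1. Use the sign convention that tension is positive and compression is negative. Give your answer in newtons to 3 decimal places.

-1588.180

N=5 nodes, M=7 members, R=3 reactions → 2N=10, M+R=10
member 0 (0-1): L=3.2566, (cx,cy)=(0.6408,0.7677)
member 1 (0-2): L=4.0260, (cx,cy)=(1.0000,0.0000)
member 2 (1-2): L=3.1638, (cx,cy)=(0.6129,-0.7902)
member 3 (1-3): L=4.2391, (cx,cy)=(0.9950,0.0996)
member 4 (2-3): L=3.7057, (cx,cy)=(0.6150,0.7885)
member 5 (2-4): L=4.6740, (cx,cy)=(1.0000,0.0000)
member 6 (3-4): L=3.7781, (cx,cy)=(0.6339,-0.7734)
solve A·x = −loads:
  F[0-1] = -1588.1798 N (compression)
  F[0-2] = +1388.9229 N (tension)
  F[1-2] = +1312.2319 N (tension)
  F[1-3] = -1831.1035 N (compression)
  F[2-3] = -1314.9980 N (compression)
  F[2-4] = +3001.8779 N (tension)
  F[3-4] = -4735.4582 N (compression)
  Rx@0 = -371.1400 N
  Ry@0 = +1219.1937 N
  Ry@4 = +3662.4163 N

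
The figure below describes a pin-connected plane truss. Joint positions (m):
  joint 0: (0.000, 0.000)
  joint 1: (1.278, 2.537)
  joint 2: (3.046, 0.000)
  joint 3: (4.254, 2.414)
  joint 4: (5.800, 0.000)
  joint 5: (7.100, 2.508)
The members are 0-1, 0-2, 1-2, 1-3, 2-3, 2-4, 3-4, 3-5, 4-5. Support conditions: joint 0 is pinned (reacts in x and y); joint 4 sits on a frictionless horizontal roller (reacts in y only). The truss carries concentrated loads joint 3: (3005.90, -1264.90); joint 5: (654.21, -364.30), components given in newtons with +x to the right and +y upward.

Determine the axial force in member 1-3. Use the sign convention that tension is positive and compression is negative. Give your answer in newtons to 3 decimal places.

1581.827

N=6 nodes, M=9 members, R=3 reactions → 2N=12, M+R=12
member 0 (0-1): L=2.8407, (cx,cy)=(0.4499,0.8931)
member 1 (0-2): L=3.0460, (cx,cy)=(1.0000,0.0000)
member 2 (1-2): L=3.0923, (cx,cy)=(0.5717,-0.8204)
member 3 (1-3): L=2.9785, (cx,cy)=(0.9991,-0.0413)
member 4 (2-3): L=2.6994, (cx,cy)=(0.4475,0.8943)
member 5 (2-4): L=2.7540, (cx,cy)=(1.0000,0.0000)
member 6 (3-4): L=2.8666, (cx,cy)=(0.5393,-0.8421)
member 7 (3-5): L=2.8476, (cx,cy)=(0.9995,0.0330)
member 8 (4-5): L=2.8249, (cx,cy)=(0.4602,0.8878)
solve A·x = −loads:
  F[0-1] = +1431.5067 N (tension)
  F[0-2] = +3016.0938 N (tension)
  F[1-2] = -1637.8966 N (compression)
  F[1-3] = +1581.8272 N (tension)
  F[2-3] = +1502.6408 N (tension)
  F[2-4] = +1407.1854 N (tension)
  F[3-4] = -2986.5911 N (compression)
  F[3-5] = +858.1939 N (tension)
  F[4-5] = -442.2408 N (compression)
  Rx@0 = -3660.1100 N
  Ry@0 = -1278.4579 N
  Ry@4 = +2907.6579 N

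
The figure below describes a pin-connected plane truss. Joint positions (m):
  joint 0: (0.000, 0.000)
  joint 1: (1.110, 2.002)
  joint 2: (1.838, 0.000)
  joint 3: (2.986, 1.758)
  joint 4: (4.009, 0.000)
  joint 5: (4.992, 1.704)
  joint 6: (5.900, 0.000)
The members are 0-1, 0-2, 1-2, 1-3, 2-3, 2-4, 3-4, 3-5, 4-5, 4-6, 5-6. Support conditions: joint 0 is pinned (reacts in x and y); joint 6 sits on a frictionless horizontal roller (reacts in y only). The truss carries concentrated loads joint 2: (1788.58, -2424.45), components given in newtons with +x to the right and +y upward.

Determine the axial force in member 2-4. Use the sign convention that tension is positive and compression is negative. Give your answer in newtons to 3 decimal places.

1251.922

N=7 nodes, M=11 members, R=3 reactions → 2N=14, M+R=14
member 0 (0-1): L=2.2891, (cx,cy)=(0.4849,0.8746)
member 1 (0-2): L=1.8380, (cx,cy)=(1.0000,0.0000)
member 2 (1-2): L=2.1303, (cx,cy)=(0.3417,-0.9398)
member 3 (1-3): L=1.8918, (cx,cy)=(0.9916,-0.1290)
member 4 (2-3): L=2.0996, (cx,cy)=(0.5468,0.8373)
member 5 (2-4): L=2.1710, (cx,cy)=(1.0000,0.0000)
member 6 (3-4): L=2.0340, (cx,cy)=(0.5030,-0.8643)
member 7 (3-5): L=2.0067, (cx,cy)=(0.9996,-0.0269)
member 8 (4-5): L=1.9672, (cx,cy)=(0.4997,0.8662)
member 9 (4-6): L=1.8910, (cx,cy)=(1.0000,0.0000)
member 10 (5-6): L=1.9308, (cx,cy)=(0.4703,-0.8825)
solve A·x = −loads:
  F[0-1] = -1908.5653 N (compression)
  F[0-2] = +2714.0451 N (tension)
  F[1-2] = +1998.7177 N (tension)
  F[1-3] = -1622.0613 N (compression)
  F[2-3] = +652.1866 N (tension)
  F[2-4] = +1251.9224 N (tension)
  F[3-4] = -848.1416 N (compression)
  F[3-5] = -825.6454 N (compression)
  F[4-5] = +846.2918 N (tension)
  F[4-6] = +402.4602 N (tension)
  F[5-6] = -855.8147 N (compression)
  Rx@0 = -1788.5800 N
  Ry@0 = +1669.1722 N
  Ry@6 = +755.2778 N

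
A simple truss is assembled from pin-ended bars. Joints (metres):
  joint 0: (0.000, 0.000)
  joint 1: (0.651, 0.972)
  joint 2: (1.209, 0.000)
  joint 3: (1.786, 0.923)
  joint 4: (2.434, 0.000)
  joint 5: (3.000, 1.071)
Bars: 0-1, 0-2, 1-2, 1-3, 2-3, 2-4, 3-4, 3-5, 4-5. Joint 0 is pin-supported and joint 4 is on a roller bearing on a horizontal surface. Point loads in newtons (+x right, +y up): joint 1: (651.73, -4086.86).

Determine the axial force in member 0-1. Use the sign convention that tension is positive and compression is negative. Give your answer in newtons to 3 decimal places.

-3289.971

N=6 nodes, M=9 members, R=3 reactions → 2N=12, M+R=12
member 0 (0-1): L=1.1699, (cx,cy)=(0.5565,0.8309)
member 1 (0-2): L=1.2090, (cx,cy)=(1.0000,0.0000)
member 2 (1-2): L=1.1208, (cx,cy)=(0.4979,-0.8673)
member 3 (1-3): L=1.1361, (cx,cy)=(0.9991,-0.0431)
member 4 (2-3): L=1.0885, (cx,cy)=(0.5301,0.8479)
member 5 (2-4): L=1.2250, (cx,cy)=(1.0000,0.0000)
member 6 (3-4): L=1.1278, (cx,cy)=(0.5746,-0.8184)
member 7 (3-5): L=1.2230, (cx,cy)=(0.9927,0.1210)
member 8 (4-5): L=1.2114, (cx,cy)=(0.4672,0.8841)
solve A·x = −loads:
  F[0-1] = -3289.9706 N (compression)
  F[0-2] = +2482.5140 N (tension)
  F[1-2] = -1473.4270 N (compression)
  F[1-3] = -1750.5717 N (compression)
  F[2-3] = +1506.9746 N (tension)
  F[2-4] = +950.1232 N (tension)
  F[3-4] = -1653.5601 N (compression)
  F[3-5] = +0.0000 N (tension)
  F[4-5] = +0.0000 N (tension)
  Rx@0 = -651.7300 N
  Ry@0 = +2733.5209 N
  Ry@4 = +1353.3391 N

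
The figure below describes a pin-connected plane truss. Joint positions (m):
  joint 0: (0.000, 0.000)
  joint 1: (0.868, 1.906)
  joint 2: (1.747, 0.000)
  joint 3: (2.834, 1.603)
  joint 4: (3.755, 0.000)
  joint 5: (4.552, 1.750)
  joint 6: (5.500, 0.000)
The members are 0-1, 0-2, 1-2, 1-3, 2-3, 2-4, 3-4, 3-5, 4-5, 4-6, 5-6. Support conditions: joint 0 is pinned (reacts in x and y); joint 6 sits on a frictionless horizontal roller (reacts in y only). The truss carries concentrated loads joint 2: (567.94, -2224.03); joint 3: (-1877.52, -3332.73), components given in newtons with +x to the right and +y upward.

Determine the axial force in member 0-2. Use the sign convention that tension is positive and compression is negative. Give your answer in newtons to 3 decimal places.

N=7 nodes, M=11 members, R=3 reactions → 2N=14, M+R=14
member 0 (0-1): L=2.0943, (cx,cy)=(0.4145,0.9101)
member 1 (0-2): L=1.7470, (cx,cy)=(1.0000,0.0000)
member 2 (1-2): L=2.0989, (cx,cy)=(0.4188,-0.9081)
member 3 (1-3): L=1.9892, (cx,cy)=(0.9883,-0.1523)
member 4 (2-3): L=1.9368, (cx,cy)=(0.5612,0.8277)
member 5 (2-4): L=2.0080, (cx,cy)=(1.0000,0.0000)
member 6 (3-4): L=1.8487, (cx,cy)=(0.4982,-0.8671)
member 7 (3-5): L=1.7243, (cx,cy)=(0.9964,0.0853)
member 8 (4-5): L=1.9229, (cx,cy)=(0.4145,0.9101)
member 9 (4-6): L=1.7450, (cx,cy)=(1.0000,0.0000)
member 10 (5-6): L=1.9903, (cx,cy)=(0.4763,-0.8793)
solve A·x = −loads:
  F[0-1] = -4043.9376 N (compression)
  F[0-2] = +366.4315 N (tension)
  F[1-2] = +4669.1017 N (tension)
  F[1-3] = -3674.2418 N (compression)
  F[2-3] = -2435.6875 N (compression)
  F[2-4] = +3120.8431 N (tension)
  F[3-4] = -2356.2878 N (compression)
  F[3-5] = -1954.1105 N (compression)
  F[4-5] = +2244.9862 N (tension)
  F[4-6] = +1016.5192 N (tension)
  F[5-6] = -2134.1300 N (compression)
  Rx@0 = +1309.5800 N
  Ry@0 = +3680.2741 N
  Ry@6 = +1876.4859 N

366.431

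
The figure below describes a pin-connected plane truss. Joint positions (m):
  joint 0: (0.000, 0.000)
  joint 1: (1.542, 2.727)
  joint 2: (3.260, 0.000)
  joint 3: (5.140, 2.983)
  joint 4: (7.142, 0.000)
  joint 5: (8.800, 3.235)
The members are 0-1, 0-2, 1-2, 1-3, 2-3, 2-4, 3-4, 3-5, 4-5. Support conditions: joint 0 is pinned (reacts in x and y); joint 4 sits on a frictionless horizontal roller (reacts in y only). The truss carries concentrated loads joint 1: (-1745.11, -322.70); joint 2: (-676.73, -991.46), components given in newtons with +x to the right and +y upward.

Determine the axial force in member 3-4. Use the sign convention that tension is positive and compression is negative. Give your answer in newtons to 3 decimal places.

173.543

N=6 nodes, M=9 members, R=3 reactions → 2N=12, M+R=12
member 0 (0-1): L=3.1328, (cx,cy)=(0.4922,0.8705)
member 1 (0-2): L=3.2600, (cx,cy)=(1.0000,0.0000)
member 2 (1-2): L=3.2231, (cx,cy)=(0.5330,-0.8461)
member 3 (1-3): L=3.6071, (cx,cy)=(0.9975,0.0710)
member 4 (2-3): L=3.5260, (cx,cy)=(0.5332,0.8460)
member 5 (2-4): L=3.8820, (cx,cy)=(1.0000,0.0000)
member 6 (3-4): L=3.5925, (cx,cy)=(0.5573,-0.8303)
member 7 (3-5): L=3.6687, (cx,cy)=(0.9976,0.0687)
member 8 (4-5): L=3.6351, (cx,cy)=(0.4561,0.8899)
solve A·x = −loads:
  F[0-1] = -1675.2472 N (compression)
  F[0-2] = -1597.2581 N (compression)
  F[1-2] = +1358.6304 N (tension)
  F[1-3] = +196.8263 N (tension)
  F[2-3] = -186.8409 N (compression)
  F[2-4] = -96.7098 N (compression)
  F[3-4] = +173.5430 N (tension)
  F[3-5] = +0.0000 N (tension)
  F[4-5] = +0.0000 N (tension)
  Rx@0 = +2421.8400 N
  Ry@0 = +1458.2586 N
  Ry@4 = -144.0986 N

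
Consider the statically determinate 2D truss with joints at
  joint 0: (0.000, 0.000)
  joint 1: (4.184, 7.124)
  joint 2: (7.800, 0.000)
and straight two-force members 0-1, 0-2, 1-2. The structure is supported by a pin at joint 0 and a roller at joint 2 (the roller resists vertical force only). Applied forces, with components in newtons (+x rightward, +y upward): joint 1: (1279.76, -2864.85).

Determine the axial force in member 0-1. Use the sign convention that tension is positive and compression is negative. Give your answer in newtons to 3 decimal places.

-184.705

N=3 nodes, M=3 members, R=3 reactions → 2N=6, M+R=6
member 0 (0-1): L=8.2618, (cx,cy)=(0.5064,0.8623)
member 1 (0-2): L=7.8000, (cx,cy)=(1.0000,0.0000)
member 2 (1-2): L=7.9892, (cx,cy)=(0.4526,-0.8917)
solve A·x = −loads:
  F[0-1] = -184.7047 N (compression)
  F[0-2] = +1373.2995 N (tension)
  F[1-2] = -3034.1601 N (compression)
  Rx@0 = -1279.7600 N
  Ry@0 = +159.2676 N
  Ry@2 = +2705.5824 N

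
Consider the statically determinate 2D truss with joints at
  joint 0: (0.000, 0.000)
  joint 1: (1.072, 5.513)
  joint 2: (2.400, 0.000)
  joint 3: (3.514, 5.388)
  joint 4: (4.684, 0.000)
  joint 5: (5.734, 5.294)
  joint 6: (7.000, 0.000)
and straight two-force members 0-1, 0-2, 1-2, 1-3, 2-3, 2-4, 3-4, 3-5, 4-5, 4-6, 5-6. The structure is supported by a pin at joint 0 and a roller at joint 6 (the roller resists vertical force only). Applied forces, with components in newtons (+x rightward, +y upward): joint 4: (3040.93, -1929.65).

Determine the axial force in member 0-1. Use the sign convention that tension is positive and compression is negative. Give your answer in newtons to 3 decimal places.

-650.396

N=7 nodes, M=11 members, R=3 reactions → 2N=14, M+R=14
member 0 (0-1): L=5.6163, (cx,cy)=(0.1909,0.9816)
member 1 (0-2): L=2.4000, (cx,cy)=(1.0000,0.0000)
member 2 (1-2): L=5.6707, (cx,cy)=(0.2342,-0.9722)
member 3 (1-3): L=2.4452, (cx,cy)=(0.9987,-0.0511)
member 4 (2-3): L=5.5020, (cx,cy)=(0.2025,0.9793)
member 5 (2-4): L=2.2840, (cx,cy)=(1.0000,0.0000)
member 6 (3-4): L=5.5136, (cx,cy)=(0.2122,-0.9772)
member 7 (3-5): L=2.2220, (cx,cy)=(0.9991,-0.0423)
member 8 (4-5): L=5.3971, (cx,cy)=(0.1945,0.9809)
member 9 (4-6): L=2.3160, (cx,cy)=(1.0000,0.0000)
member 10 (5-6): L=5.4433, (cx,cy)=(0.2326,-0.9726)
solve A·x = −loads:
  F[0-1] = -650.3964 N (compression)
  F[0-2] = +3165.0740 N (tension)
  F[1-2] = +671.5166 N (tension)
  F[1-3] = -281.7726 N (compression)
  F[2-3] = -666.6507 N (compression)
  F[2-4] = +3457.3132 N (tension)
  F[3-4] = +677.5892 N (tension)
  F[3-5] = -560.6721 N (compression)
  F[4-5] = +1292.1824 N (tension)
  F[4-6] = +308.7786 N (tension)
  F[5-6] = -1327.6187 N (compression)
  Rx@0 = -3040.9300 N
  Ry@0 = +638.4385 N
  Ry@6 = +1291.2115 N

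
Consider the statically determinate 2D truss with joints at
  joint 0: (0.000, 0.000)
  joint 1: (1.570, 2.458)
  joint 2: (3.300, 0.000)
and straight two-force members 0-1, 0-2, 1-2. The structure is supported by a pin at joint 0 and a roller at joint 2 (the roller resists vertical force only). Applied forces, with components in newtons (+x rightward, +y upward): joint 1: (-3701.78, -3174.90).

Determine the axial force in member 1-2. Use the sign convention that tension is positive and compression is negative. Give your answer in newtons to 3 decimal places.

1524.631

N=3 nodes, M=3 members, R=3 reactions → 2N=6, M+R=6
member 0 (0-1): L=2.9166, (cx,cy)=(0.5383,0.8428)
member 1 (0-2): L=3.3000, (cx,cy)=(1.0000,0.0000)
member 2 (1-2): L=3.0058, (cx,cy)=(0.5756,-0.8178)
solve A·x = −loads:
  F[0-1] = -5246.6889 N (compression)
  F[0-2] = -877.5158 N (compression)
  F[1-2] = +1524.6313 N (tension)
  Rx@0 = +3701.7800 N
  Ry@0 = +4421.6825 N
  Ry@2 = -1246.7825 N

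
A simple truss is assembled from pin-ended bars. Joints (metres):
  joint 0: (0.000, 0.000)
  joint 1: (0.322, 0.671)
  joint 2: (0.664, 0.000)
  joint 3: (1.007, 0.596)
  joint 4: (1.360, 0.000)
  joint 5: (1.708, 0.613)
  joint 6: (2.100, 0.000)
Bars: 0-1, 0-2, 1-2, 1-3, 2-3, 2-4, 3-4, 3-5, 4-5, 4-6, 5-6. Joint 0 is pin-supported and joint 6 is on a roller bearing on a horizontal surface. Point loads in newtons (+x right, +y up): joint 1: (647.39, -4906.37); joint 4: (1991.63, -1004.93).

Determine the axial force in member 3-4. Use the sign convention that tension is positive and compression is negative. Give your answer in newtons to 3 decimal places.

N=7 nodes, M=11 members, R=3 reactions → 2N=14, M+R=14
member 0 (0-1): L=0.7443, (cx,cy)=(0.4326,0.9016)
member 1 (0-2): L=0.6640, (cx,cy)=(1.0000,0.0000)
member 2 (1-2): L=0.7531, (cx,cy)=(0.4541,-0.8909)
member 3 (1-3): L=0.6891, (cx,cy)=(0.9941,-0.1088)
member 4 (2-3): L=0.6877, (cx,cy)=(0.4988,0.8667)
member 5 (2-4): L=0.6960, (cx,cy)=(1.0000,0.0000)
member 6 (3-4): L=0.6927, (cx,cy)=(0.5096,-0.8604)
member 7 (3-5): L=0.7012, (cx,cy)=(0.9997,0.0242)
member 8 (4-5): L=0.7049, (cx,cy)=(0.4937,0.8696)
member 9 (4-6): L=0.7400, (cx,cy)=(1.0000,0.0000)
member 10 (5-6): L=0.7276, (cx,cy)=(0.5387,-0.8425)
solve A·x = −loads:
  F[0-1] = -4770.9501 N (compression)
  F[0-2] = +4703.1415 N (tension)
  F[1-2] = -366.3303 N (compression)
  F[1-3] = -2560.3693 N (compression)
  F[2-3] = +376.5717 N (tension)
  F[2-4] = +4348.9557 N (tension)
  F[3-4] = -758.7545 N (compression)
  F[3-5] = -1971.2403 N (compression)
  F[4-5] = +1906.2780 N (tension)
  F[4-6] = +1029.5457 N (tension)
  F[5-6] = -1911.0193 N (compression)
  Rx@0 = -2639.0200 N
  Ry@0 = +4301.3216 N
  Ry@6 = +1609.9784 N

-758.755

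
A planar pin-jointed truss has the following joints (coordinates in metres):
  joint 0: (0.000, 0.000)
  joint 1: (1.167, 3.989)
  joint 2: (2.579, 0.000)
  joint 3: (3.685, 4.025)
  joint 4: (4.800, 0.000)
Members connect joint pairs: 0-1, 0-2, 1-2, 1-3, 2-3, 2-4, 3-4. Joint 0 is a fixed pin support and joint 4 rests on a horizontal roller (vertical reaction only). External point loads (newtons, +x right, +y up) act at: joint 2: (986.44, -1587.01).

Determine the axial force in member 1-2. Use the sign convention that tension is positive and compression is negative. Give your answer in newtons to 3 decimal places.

771.806

N=5 nodes, M=7 members, R=3 reactions → 2N=10, M+R=10
member 0 (0-1): L=4.1562, (cx,cy)=(0.2808,0.9598)
member 1 (0-2): L=2.5790, (cx,cy)=(1.0000,0.0000)
member 2 (1-2): L=4.2315, (cx,cy)=(0.3337,-0.9427)
member 3 (1-3): L=2.5183, (cx,cy)=(0.9999,0.0143)
member 4 (2-3): L=4.1742, (cx,cy)=(0.2650,0.9643)
member 5 (2-4): L=2.2210, (cx,cy)=(1.0000,0.0000)
member 6 (3-4): L=4.1766, (cx,cy)=(0.2670,-0.9637)
solve A·x = −loads:
  F[0-1] = -765.1023 N (compression)
  F[0-2] = +1201.2694 N (tension)
  F[1-2] = +771.8057 N (tension)
  F[1-3] = -472.4179 N (compression)
  F[2-3] = +891.2966 N (tension)
  F[2-4] = +236.2103 N (tension)
  F[3-4] = -884.7999 N (compression)
  Rx@0 = -986.4400 N
  Ry@0 = +734.3228 N
  Ry@4 = +852.6872 N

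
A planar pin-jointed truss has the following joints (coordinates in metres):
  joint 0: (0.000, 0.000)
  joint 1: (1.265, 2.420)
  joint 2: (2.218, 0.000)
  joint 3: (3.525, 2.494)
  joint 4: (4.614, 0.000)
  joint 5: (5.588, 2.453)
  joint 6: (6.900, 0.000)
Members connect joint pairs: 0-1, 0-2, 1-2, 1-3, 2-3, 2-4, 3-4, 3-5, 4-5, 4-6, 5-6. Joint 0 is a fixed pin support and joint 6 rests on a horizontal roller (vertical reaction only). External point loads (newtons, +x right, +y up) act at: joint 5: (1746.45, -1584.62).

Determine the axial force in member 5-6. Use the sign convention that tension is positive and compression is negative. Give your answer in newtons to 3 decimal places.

N=7 nodes, M=11 members, R=3 reactions → 2N=14, M+R=14
member 0 (0-1): L=2.7307, (cx,cy)=(0.4633,0.8862)
member 1 (0-2): L=2.2180, (cx,cy)=(1.0000,0.0000)
member 2 (1-2): L=2.6009, (cx,cy)=(0.3664,-0.9305)
member 3 (1-3): L=2.2612, (cx,cy)=(0.9995,0.0327)
member 4 (2-3): L=2.8157, (cx,cy)=(0.4642,0.8857)
member 5 (2-4): L=2.3960, (cx,cy)=(1.0000,0.0000)
member 6 (3-4): L=2.7214, (cx,cy)=(0.4002,-0.9164)
member 7 (3-5): L=2.0634, (cx,cy)=(0.9998,-0.0199)
member 8 (4-5): L=2.6393, (cx,cy)=(0.3690,0.9294)
member 9 (4-6): L=2.2860, (cx,cy)=(1.0000,0.0000)
member 10 (5-6): L=2.7818, (cx,cy)=(0.4716,-0.8818)
solve A·x = −loads:
  F[0-1] = +360.5947 N (tension)
  F[0-2] = +1579.4030 N (tension)
  F[1-2] = -333.2788 N (compression)
  F[1-3] = +289.3198 N (tension)
  F[2-3] = +350.1022 N (tension)
  F[2-4] = +1294.7749 N (tension)
  F[3-4] = -361.6379 N (compression)
  F[3-5] = +596.5071 N (tension)
  F[4-5] = +356.5910 N (tension)
  F[4-6] = +1018.4651 N (tension)
  F[5-6] = -2159.4452 N (compression)
  Rx@0 = -1746.4500 N
  Ry@0 = -319.5682 N
  Ry@6 = +1904.1882 N

-2159.445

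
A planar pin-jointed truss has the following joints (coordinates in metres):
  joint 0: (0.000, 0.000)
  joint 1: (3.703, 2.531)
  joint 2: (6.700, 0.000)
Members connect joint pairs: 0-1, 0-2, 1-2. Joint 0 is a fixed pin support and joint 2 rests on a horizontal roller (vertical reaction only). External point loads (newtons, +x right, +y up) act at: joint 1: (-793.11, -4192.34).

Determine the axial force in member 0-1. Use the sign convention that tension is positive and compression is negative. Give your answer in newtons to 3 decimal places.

N=3 nodes, M=3 members, R=3 reactions → 2N=6, M+R=6
member 0 (0-1): L=4.4853, (cx,cy)=(0.8256,0.5643)
member 1 (0-2): L=6.7000, (cx,cy)=(1.0000,0.0000)
member 2 (1-2): L=3.9228, (cx,cy)=(0.7640,-0.6452)
solve A·x = −loads:
  F[0-1] = -3854.2566 N (compression)
  F[0-2] = +2388.8894 N (tension)
  F[1-2] = -3126.7990 N (compression)
  Rx@0 = +793.1100 N
  Ry@0 = +2174.8962 N
  Ry@2 = +2017.4438 N

-3854.257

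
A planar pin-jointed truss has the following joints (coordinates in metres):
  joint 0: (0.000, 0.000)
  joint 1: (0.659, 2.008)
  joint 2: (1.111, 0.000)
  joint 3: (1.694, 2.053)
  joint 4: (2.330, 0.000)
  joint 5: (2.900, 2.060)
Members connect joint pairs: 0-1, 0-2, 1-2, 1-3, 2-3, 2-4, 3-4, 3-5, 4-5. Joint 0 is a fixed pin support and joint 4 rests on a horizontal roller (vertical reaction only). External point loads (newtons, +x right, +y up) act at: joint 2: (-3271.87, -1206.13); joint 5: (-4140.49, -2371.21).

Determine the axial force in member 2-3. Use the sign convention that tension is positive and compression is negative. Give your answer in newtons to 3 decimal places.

-2512.645

N=6 nodes, M=9 members, R=3 reactions → 2N=12, M+R=12
member 0 (0-1): L=2.1134, (cx,cy)=(0.3118,0.9501)
member 1 (0-2): L=1.1110, (cx,cy)=(1.0000,0.0000)
member 2 (1-2): L=2.0582, (cx,cy)=(0.2196,-0.9756)
member 3 (1-3): L=1.0360, (cx,cy)=(0.9991,0.0434)
member 4 (2-3): L=2.1342, (cx,cy)=(0.2732,0.9620)
member 5 (2-4): L=1.2190, (cx,cy)=(1.0000,0.0000)
member 6 (3-4): L=2.1493, (cx,cy)=(0.2959,-0.9552)
member 7 (3-5): L=1.2060, (cx,cy)=(1.0000,0.0058)
member 8 (4-5): L=2.1374, (cx,cy)=(0.2667,0.9638)
solve A·x = −loads:
  F[0-1] = -3906.4009 N (compression)
  F[0-2] = -6194.2512 N (compression)
  F[1-2] = +3713.8656 N (tension)
  F[1-3] = -2035.6124 N (compression)
  F[2-3] = -2512.6453 N (compression)
  F[2-4] = -1420.4105 N (compression)
  F[3-4] = +2601.7634 N (tension)
  F[3-5] = -3490.0424 N (compression)
  F[4-5] = -2439.2906 N (compression)
  Rx@0 = +7412.3600 N
  Ry@0 = +3711.6275 N
  Ry@4 = -134.2875 N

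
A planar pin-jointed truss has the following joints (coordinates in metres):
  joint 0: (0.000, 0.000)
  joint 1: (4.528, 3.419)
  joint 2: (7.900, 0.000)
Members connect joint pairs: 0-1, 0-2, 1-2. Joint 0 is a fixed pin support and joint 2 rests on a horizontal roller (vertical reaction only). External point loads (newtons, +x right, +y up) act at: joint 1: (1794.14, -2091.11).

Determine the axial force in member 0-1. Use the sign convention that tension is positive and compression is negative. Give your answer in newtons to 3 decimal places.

-192.640

N=3 nodes, M=3 members, R=3 reactions → 2N=6, M+R=6
member 0 (0-1): L=5.6738, (cx,cy)=(0.7981,0.6026)
member 1 (0-2): L=7.9000, (cx,cy)=(1.0000,0.0000)
member 2 (1-2): L=4.8021, (cx,cy)=(0.7022,-0.7120)
solve A·x = −loads:
  F[0-1] = -192.6403 N (compression)
  F[0-2] = +1947.8766 N (tension)
  F[1-2] = -2773.9779 N (compression)
  Rx@0 = -1794.1400 N
  Ry@0 = +116.0833 N
  Ry@2 = +1975.0267 N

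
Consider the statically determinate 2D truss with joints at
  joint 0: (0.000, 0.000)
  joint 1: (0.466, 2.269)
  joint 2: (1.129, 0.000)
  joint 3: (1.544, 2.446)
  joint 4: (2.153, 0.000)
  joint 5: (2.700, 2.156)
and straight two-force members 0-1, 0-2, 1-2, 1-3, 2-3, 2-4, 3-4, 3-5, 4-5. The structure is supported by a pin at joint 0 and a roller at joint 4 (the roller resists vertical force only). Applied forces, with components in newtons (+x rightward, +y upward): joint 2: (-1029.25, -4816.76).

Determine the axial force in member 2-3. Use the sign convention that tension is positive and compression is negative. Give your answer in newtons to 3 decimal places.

2743.080

N=6 nodes, M=9 members, R=3 reactions → 2N=12, M+R=12
member 0 (0-1): L=2.3164, (cx,cy)=(0.2012,0.9796)
member 1 (0-2): L=1.1290, (cx,cy)=(1.0000,0.0000)
member 2 (1-2): L=2.3639, (cx,cy)=(0.2805,-0.9599)
member 3 (1-3): L=1.0924, (cx,cy)=(0.9868,0.1620)
member 4 (2-3): L=2.4810, (cx,cy)=(0.1673,0.9859)
member 5 (2-4): L=1.0240, (cx,cy)=(1.0000,0.0000)
member 6 (3-4): L=2.5207, (cx,cy)=(0.2416,-0.9704)
member 7 (3-5): L=1.1918, (cx,cy)=(0.9699,-0.2433)
member 8 (4-5): L=2.2243, (cx,cy)=(0.2459,0.9693)
solve A·x = −loads:
  F[0-1] = -2338.7415 N (compression)
  F[0-2] = -558.7470 N (compression)
  F[1-2] = +2200.6577 N (tension)
  F[1-3] = -1102.2884 N (compression)
  F[2-3] = +2743.0801 N (tension)
  F[2-4] = +628.8771 N (tension)
  F[3-4] = -2602.9459 N (compression)
  F[3-5] = -0.0000 N (compression)
  F[4-5] = +0.0000 N (tension)
  Rx@0 = +1029.2500 N
  Ry@0 = +2290.9253 N
  Ry@4 = +2525.8347 N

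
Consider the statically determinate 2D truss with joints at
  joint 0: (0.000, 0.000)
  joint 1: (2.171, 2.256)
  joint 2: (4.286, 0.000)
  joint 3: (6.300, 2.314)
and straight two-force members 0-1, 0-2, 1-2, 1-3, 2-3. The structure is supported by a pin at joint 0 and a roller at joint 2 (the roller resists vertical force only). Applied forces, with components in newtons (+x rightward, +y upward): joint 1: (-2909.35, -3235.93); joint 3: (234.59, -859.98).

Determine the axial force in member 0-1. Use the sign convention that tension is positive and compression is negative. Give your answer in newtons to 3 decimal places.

N=4 nodes, M=5 members, R=3 reactions → 2N=8, M+R=8
member 0 (0-1): L=3.1309, (cx,cy)=(0.6934,0.7206)
member 1 (0-2): L=4.2860, (cx,cy)=(1.0000,0.0000)
member 2 (1-2): L=3.0924, (cx,cy)=(0.6839,-0.7295)
member 3 (1-3): L=4.1294, (cx,cy)=(0.9999,0.0140)
member 4 (2-3): L=3.0677, (cx,cy)=(0.6565,0.7543)
solve A·x = −loads:
  F[0-1] = -3604.8039 N (compression)
  F[0-2] = -175.1808 N (compression)
  F[1-2] = -856.0302 N (compression)
  F[1-3] = +995.3433 N (tension)
  F[2-3] = -1158.6210 N (compression)
  Rx@0 = +2674.7600 N
  Ry@0 = +2597.4439 N
  Ry@2 = +1498.4661 N

-3604.804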